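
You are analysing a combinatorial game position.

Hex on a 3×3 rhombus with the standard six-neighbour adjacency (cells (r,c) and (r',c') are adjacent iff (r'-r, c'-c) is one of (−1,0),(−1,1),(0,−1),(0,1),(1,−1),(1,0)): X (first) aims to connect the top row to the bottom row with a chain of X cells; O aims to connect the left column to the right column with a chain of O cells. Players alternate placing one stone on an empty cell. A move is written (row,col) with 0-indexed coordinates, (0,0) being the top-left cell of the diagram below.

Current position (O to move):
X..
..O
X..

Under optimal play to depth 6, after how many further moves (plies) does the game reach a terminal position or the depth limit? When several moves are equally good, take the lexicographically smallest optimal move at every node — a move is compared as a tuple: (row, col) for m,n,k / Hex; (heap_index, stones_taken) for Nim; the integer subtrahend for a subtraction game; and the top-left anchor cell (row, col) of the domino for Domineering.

ply 1, O at X../..O/X.. | (0,1)=-1→XO./..O/X..*; (0,2)=-1→X.O/..O/X..; (1,0)=-1→X../O.O/X..; (1,1)=-1→X../.OO/X..; (2,1)=-1→X../..O/XO.; (2,2)=-1→X../..O/X.O
ply 2, X at XO./..O/X.. | (0,2)=+1→XOX/..O/X..*; (1,0)=+1→XO./X.O/X..; (1,1)=+1→XO./.XO/X..; (2,1)=-1→XO./..O/XX.; (2,2)=-1→XO./..O/X.X
ply 3, O at XOX/..O/X.. | (1,0)=-1→XOX/O.O/X..*; (1,1)=-1→XOX/.OO/X..; (2,1)=-1→XOX/..O/XO.; (2,2)=-1→XOX/..O/X.O
ply 4, X at XOX/O.O/X.. | (1,1)=+1→XOX/OXO/X..*; (2,1)=-1→XOX/O.O/XX.; (2,2)=-1→XOX/O.O/X.X
ply 5: XOX/OXO/X.. is terminal -1 (O); from X../..O/X.. depth 6

PV length from [X../..O/X..]: 4 plies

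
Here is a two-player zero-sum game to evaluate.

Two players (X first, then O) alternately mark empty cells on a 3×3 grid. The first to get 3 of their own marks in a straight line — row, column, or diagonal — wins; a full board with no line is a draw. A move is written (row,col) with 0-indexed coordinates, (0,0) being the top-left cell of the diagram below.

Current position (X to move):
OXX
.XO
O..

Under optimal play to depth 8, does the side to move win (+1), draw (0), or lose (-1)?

value(OXX/.XO/O.., X) = +1

p1 X@[OXX/.XO/O..]: (1,0)[OXX/XXO/O..]+0 (2,1)[OXX/.XO/OX.]+1* (2,2)[OXX/.XO/O.X]-1
p2 O@[OXX/.XO/OX.] terminal -1; root [OXX/.XO/O..] d8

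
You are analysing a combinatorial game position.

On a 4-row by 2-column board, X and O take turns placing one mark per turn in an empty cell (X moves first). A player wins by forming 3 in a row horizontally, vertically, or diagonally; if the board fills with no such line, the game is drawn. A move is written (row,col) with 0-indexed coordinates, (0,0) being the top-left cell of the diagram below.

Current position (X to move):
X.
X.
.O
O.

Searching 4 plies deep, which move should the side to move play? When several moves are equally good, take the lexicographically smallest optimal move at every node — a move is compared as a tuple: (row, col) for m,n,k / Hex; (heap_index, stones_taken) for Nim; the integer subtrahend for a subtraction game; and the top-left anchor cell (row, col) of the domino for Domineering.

X's best at [X./X./.O/O.]: (2,0)

p1 X@[X./X./.O/O.]: (0,1)[XX/X./.O/O.]+0 (1,1)[X./XX/.O/O.]+0 (2,0)[X./X./XO/O.]+1* (3,1)[X./X./.O/OX]+0
p2 O@[X./X./XO/O.] terminal -1; root [X./X./.O/O.] d4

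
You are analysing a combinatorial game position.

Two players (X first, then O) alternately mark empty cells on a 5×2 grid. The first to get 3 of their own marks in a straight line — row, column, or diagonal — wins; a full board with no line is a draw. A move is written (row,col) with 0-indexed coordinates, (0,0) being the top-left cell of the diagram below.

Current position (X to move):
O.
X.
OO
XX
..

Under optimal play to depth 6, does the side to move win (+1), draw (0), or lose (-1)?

ply 1, X at O./X./OO/XX/.. | (0,1)=+0→OX/X./OO/XX/..*; (1,1)=+0→O./XX/OO/XX/..; (4,0)=+0→O./X./OO/XX/X.; (4,1)=+0→O./X./OO/XX/.X
ply 2, O at OX/X./OO/XX/.. | (1,1)=+0→OX/XO/OO/XX/..*; (4,0)=+0→OX/X./OO/XX/O.; (4,1)=+0→OX/X./OO/XX/.O
ply 3, X at OX/XO/OO/XX/.. | (4,0)=+0→OX/XO/OO/XX/X.*; (4,1)=+0→OX/XO/OO/XX/.X
ply 4, O at OX/XO/OO/XX/X. | (4,1)=+0→OX/XO/OO/XX/XO*
ply 5: OX/XO/OO/XX/XO is terminal +0 (X); from O./X./OO/XX/.. depth 6

value(O./X./OO/XX/.., X) = 0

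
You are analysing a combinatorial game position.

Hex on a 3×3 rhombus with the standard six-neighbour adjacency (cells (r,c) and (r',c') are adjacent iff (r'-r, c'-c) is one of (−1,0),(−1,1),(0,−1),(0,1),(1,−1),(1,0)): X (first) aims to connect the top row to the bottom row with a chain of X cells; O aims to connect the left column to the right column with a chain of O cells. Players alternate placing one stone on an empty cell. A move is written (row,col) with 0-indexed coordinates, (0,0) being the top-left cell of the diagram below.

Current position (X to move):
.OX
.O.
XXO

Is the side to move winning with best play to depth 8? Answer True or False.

X winning at [.OX/.O./XXO]: True

ply 1, X at .OX/.O./XXO | (0,0)=+1→XOX/.O./XXO*; (1,0)=+1→.OX/XO./XXO; (1,2)=+1→.OX/.OX/XXO
ply 2, O at XOX/.O./XXO | (1,0)=-1→XOX/OO./XXO*; (1,2)=-1→XOX/.OO/XXO
ply 3, X at XOX/OO./XXO | (1,2)=+1→XOX/OOX/XXO*
ply 4: XOX/OOX/XXO is terminal -1 (O); from .OX/.O./XXO depth 8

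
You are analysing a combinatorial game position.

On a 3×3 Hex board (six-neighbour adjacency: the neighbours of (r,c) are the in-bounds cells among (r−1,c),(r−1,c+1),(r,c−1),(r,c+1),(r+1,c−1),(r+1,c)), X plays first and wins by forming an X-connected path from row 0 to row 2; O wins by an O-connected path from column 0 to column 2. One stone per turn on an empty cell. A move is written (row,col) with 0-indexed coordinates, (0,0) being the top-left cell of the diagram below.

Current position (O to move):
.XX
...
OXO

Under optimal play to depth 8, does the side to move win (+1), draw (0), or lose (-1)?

[.XX/.../OXO] O move#1: (0,0):-1/OXX/.../OXO*, (1,0):-1/.XX/O../OXO, (1,1):-1/.XX/.O./OXO, (1,2):-1/.XX/..O/OXO
[OXX/.../OXO] X move#2: (1,0):+1/OXX/X../OXO*, (1,1):+1/OXX/.X./OXO, (1,2):+1/OXX/..X/OXO
[OXX/X../OXO] O move#3: (1,1):-1/OXX/XO./OXO*, (1,2):-1/OXX/X.O/OXO
[OXX/XO./OXO] X move#4: (1,2):+1/OXX/XOX/OXO*
[OXX/XOX/OXO] end (terminal -1, O#5); searched .XX/.../OXO to 8

value(.XX/.../OXO, O) = -1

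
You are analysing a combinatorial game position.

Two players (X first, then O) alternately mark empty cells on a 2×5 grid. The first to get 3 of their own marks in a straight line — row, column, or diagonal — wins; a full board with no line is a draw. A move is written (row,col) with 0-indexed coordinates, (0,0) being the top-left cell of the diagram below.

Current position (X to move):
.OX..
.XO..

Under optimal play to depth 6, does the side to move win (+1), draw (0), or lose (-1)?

value(.OX../.XO.., X) = 0

p1 X@[.OX../.XO..]: (0,0)[XOX../.XO..]+0* (0,3)[.OXX./.XO..]+0 (0,4)[.OX.X/.XO..]+0 (1,0)[.OX../XXO..]+0 (1,3)[.OX../.XOX.]+0 (1,4)[.OX../.XO.X]+0
p2 O@[XOX../.XO..]: (0,3)[XOXO./.XO..]+0* (0,4)[XOX.O/.XO..]+0 (1,0)[XOX../OXO..]+0 (1,3)[XOX../.XOO.]+0 (1,4)[XOX../.XO.O]+0
p3 X@[XOXO./.XO..]: (0,4)[XOXOX/.XO..]+0* (1,0)[XOXO./XXO..]+0 (1,3)[XOXO./.XOX.]+0 (1,4)[XOXO./.XO.X]+0
p4 O@[XOXOX/.XO..]: (1,0)[XOXOX/OXO..]+0* (1,3)[XOXOX/.XOO.]+0 (1,4)[XOXOX/.XO.O]+0
p5 X@[XOXOX/OXO..]: (1,3)[XOXOX/OXOX.]+0* (1,4)[XOXOX/OXO.X]+0
p6 O@[XOXOX/OXOX.]: (1,4)[XOXOX/OXOXO]+0*
p7 X@[XOXOX/OXOXO] terminal +0; root [.OX../.XO..] d6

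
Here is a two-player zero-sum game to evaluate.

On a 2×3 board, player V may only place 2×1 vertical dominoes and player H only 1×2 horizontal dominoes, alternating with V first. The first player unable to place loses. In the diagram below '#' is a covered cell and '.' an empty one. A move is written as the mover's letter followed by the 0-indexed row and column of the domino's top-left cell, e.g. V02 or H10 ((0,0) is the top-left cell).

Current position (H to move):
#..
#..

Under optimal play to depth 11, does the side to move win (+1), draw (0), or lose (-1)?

value(#../#.., H) = +1

[#../#..] H move#1: H01:+1/###/#..*, H11:+1/#../###
[###/#..] end (terminal -1, V#2); searched #../#.. to 11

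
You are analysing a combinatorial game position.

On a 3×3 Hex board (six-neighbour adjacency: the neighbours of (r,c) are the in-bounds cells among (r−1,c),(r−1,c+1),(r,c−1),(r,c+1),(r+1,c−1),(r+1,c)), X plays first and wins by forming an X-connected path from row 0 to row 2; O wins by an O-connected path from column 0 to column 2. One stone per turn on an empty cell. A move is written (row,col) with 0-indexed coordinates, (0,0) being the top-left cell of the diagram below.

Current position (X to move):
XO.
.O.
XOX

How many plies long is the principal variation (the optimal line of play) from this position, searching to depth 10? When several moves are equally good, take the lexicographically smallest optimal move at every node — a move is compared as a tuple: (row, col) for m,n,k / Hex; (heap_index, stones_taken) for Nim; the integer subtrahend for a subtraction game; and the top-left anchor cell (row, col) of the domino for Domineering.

ply 1, X at XO./.O./XOX | (0,2)=+1→XOX/.O./XOX*; (1,0)=+1→XO./XO./XOX; (1,2)=+1→XO./.OX/XOX
ply 2, O at XOX/.O./XOX | (1,0)=-1→XOX/OO./XOX*; (1,2)=-1→XOX/.OO/XOX
ply 3, X at XOX/OO./XOX | (1,2)=+1→XOX/OOX/XOX*
ply 4: XOX/OOX/XOX is terminal -1 (O); from XO./.O./XOX depth 10

PV length from [XO./.O./XOX]: 3 plies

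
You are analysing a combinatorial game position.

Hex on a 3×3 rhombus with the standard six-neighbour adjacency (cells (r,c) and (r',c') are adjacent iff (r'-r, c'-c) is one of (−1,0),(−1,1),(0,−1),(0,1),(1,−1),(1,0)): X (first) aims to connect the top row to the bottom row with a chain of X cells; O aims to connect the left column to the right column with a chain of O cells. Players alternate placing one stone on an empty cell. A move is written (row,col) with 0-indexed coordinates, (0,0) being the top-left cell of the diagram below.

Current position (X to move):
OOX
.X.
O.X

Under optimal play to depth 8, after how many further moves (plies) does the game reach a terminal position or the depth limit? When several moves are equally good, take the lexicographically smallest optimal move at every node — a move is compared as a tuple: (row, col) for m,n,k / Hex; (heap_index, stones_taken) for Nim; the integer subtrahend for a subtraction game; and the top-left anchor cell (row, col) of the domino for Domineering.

PV length from [OOX/.X./O.X]: 3 plies

[OOX/.X./O.X] X move#1: (1,0):+1/OOX/XX./O.X*, (1,2):+1/OOX/.XX/O.X, (2,1):+1/OOX/.X./OXX
[OOX/XX./O.X] O move#2: (1,2):-1/OOX/XXO/O.X*, (2,1):-1/OOX/XX./OOX
[OOX/XXO/O.X] X move#3: (2,1):+1/OOX/XXO/OXX*
[OOX/XXO/OXX] end (terminal -1, O#4); searched OOX/.X./O.X to 8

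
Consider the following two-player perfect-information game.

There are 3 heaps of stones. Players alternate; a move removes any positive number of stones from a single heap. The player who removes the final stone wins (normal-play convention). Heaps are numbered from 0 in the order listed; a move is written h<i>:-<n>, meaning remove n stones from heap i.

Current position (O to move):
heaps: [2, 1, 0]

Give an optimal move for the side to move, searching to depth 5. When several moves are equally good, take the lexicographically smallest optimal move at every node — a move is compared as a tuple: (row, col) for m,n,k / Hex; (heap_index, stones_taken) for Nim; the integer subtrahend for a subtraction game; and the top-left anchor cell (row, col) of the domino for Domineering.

O's best at [(2,1,0)]: h0:-1

[(2,1,0)] O move#1: h0:-1:+1/(1,1,0)*, h0:-2:-1/(0,1,0), h1:-1:-1/(2,0,0)
[(1,1,0)] X move#2: h0:-1:-1/(0,1,0)*, h1:-1:-1/(1,0,0)
[(0,1,0)] O move#3: h1:-1:+1/(0,0,0)*
[(0,0,0)] end (terminal -1, X#4); searched (2,1,0) to 5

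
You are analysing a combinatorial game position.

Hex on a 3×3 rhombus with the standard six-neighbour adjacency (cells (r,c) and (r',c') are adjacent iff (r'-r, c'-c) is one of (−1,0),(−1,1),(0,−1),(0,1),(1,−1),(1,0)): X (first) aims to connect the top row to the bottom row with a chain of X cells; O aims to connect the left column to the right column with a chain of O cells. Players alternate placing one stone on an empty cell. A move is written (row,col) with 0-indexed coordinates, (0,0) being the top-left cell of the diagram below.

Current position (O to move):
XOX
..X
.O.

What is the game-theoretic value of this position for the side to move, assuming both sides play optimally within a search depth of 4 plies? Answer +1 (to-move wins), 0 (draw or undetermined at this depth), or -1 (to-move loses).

value(XOX/..X/.O., O) = -1

ply 1, O at XOX/..X/.O. | (1,0)=-1→XOX/O.X/.O.*; (1,1)=-1→XOX/.OX/.O.; (2,0)=-1→XOX/..X/OO.; (2,2)=-1→XOX/..X/.OO
ply 2, X at XOX/O.X/.O. | (1,1)=+1→XOX/OXX/.O.*; (2,0)=+1→XOX/O.X/XO.; (2,2)=+1→XOX/O.X/.OX
ply 3, O at XOX/OXX/.O. | (2,0)=-1→XOX/OXX/OO.*; (2,2)=-1→XOX/OXX/.OO
ply 4, X at XOX/OXX/OO. | (2,2)=+1→XOX/OXX/OOX*
ply 5: XOX/OXX/OOX is terminal -1 (O); from XOX/..X/.O. depth 4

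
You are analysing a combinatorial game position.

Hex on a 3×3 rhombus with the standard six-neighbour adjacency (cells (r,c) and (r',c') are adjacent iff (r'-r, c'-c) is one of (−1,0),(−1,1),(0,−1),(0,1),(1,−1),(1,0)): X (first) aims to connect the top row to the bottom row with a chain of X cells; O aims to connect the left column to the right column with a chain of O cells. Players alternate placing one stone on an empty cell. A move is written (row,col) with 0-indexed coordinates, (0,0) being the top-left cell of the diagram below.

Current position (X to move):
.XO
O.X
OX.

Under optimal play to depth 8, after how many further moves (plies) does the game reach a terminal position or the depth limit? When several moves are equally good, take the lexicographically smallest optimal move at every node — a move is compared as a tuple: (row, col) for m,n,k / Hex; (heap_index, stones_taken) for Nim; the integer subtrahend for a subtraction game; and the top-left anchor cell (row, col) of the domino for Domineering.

ply 1, X at .XO/O.X/OX. | (0,0)=-1→XXO/O.X/OX.; (1,1)=+1→.XO/OXX/OX.*; (2,2)=-1→.XO/O.X/OXX
ply 2: .XO/OXX/OX. is terminal -1 (O); from .XO/O.X/OX. depth 8

PV length from [.XO/O.X/OX.]: 1 ply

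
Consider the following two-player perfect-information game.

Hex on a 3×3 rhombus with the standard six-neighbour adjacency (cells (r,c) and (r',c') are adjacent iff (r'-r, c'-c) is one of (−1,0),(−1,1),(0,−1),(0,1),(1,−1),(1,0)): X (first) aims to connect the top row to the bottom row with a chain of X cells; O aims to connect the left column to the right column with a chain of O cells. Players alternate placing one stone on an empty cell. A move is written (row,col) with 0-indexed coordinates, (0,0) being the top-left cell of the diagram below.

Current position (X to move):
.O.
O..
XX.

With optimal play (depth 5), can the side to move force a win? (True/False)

p1 X@[.O./O../XX.]: (0,0)[XO./O../XX.]-1 (0,2)[.OX/O../XX.]+1* (1,1)[.O./OX./XX.]-1 (1,2)[.O./O.X/XX.]-1 (2,2)[.O./O../XXX]-1
p2 O@[.OX/O../XX.]: (0,0)[OOX/O../XX.]-1* (1,1)[.OX/OO./XX.]-1 (1,2)[.OX/O.O/XX.]-1 (2,2)[.OX/O../XXO]-1
p3 X@[OOX/O../XX.]: (1,1)[OOX/OX./XX.]+1* (1,2)[OOX/O.X/XX.]+1 (2,2)[OOX/O../XXX]+1
p4 O@[OOX/OX./XX.] terminal -1; root [.O./O../XX.] d5

X winning at [.O./O../XX.]: True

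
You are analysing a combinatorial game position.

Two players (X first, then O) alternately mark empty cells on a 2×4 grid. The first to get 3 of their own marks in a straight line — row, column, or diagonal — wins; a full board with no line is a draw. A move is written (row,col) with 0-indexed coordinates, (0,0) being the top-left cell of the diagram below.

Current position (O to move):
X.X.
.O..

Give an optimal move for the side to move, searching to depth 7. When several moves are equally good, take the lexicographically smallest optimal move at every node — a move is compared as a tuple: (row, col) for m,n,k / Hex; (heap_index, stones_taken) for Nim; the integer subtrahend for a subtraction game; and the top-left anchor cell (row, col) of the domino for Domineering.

O's best at [X.X./.O..]: (0,1)

[X.X./.O..] O move#1: (0,1):+0/XOX./.O..*, (0,3):-1/X.XO/.O.., (1,0):-1/X.X./OO.., (1,2):-1/X.X./.OO., (1,3):-1/X.X./.O.O
[XOX./.O..] X move#2: (0,3):-1/XOXX/.O.., (1,0):+0/XOX./XO..*, (1,2):+0/XOX./.OX., (1,3):+0/XOX./.O.X
[XOX./XO..] O move#3: (0,3):+0/XOXO/XO..*, (1,2):+0/XOX./XOO., (1,3):+0/XOX./XO.O
[XOXO/XO..] X move#4: (1,2):+0/XOXO/XOX.*, (1,3):+0/XOXO/XO.X
[XOXO/XOX.] O move#5: (1,3):+0/XOXO/XOXO*
[XOXO/XOXO] end (terminal +0, X#6); searched X.X./.O.. to 7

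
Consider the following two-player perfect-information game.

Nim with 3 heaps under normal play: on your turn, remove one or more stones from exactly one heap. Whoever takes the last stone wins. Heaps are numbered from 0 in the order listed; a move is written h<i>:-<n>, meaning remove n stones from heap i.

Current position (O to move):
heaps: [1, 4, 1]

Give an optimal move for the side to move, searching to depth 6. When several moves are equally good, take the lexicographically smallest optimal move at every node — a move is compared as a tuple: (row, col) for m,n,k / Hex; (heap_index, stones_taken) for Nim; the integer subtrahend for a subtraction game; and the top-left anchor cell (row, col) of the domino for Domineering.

p1 O@[(1,4,1)]: h0:-1[(0,4,1)]-1 h1:-1[(1,3,1)]-1 h1:-2[(1,2,1)]-1 h1:-3[(1,1,1)]-1 h1:-4[(1,0,1)]+1* h2:-1[(1,4,0)]-1
p2 X@[(1,0,1)]: h0:-1[(0,0,1)]-1* h2:-1[(1,0,0)]-1
p3 O@[(0,0,1)]: h2:-1[(0,0,0)]+1*
p4 X@[(0,0,0)] terminal -1; root [(1,4,1)] d6

O's best at [(1,4,1)]: h1:-4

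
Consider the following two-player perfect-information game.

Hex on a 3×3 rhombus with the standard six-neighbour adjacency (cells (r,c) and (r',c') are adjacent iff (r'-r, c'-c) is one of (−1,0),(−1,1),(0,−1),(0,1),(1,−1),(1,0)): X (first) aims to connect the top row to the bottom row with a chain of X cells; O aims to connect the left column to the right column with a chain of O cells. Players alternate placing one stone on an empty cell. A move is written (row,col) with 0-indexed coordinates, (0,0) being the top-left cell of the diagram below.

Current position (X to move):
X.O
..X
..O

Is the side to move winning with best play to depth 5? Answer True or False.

X winning at [X.O/..X/..O]: True

ply 1, X at X.O/..X/..O | (0,1)=-1→XXO/..X/..O; (1,0)=-1→X.O/X.X/..O; (1,1)=+1→X.O/.XX/..O*; (2,0)=-1→X.O/..X/X.O; (2,1)=-1→X.O/..X/.XO
ply 2, O at X.O/.XX/..O | (0,1)=-1→XOO/.XX/..O*; (1,0)=-1→X.O/OXX/..O; (2,0)=-1→X.O/.XX/O.O; (2,1)=-1→X.O/.XX/.OO
ply 3, X at XOO/.XX/..O | (1,0)=+1→XOO/XXX/..O*; (2,0)=-1→XOO/.XX/X.O; (2,1)=-1→XOO/.XX/.XO
ply 4, O at XOO/XXX/..O | (2,0)=-1→XOO/XXX/O.O*; (2,1)=-1→XOO/XXX/.OO
ply 5, X at XOO/XXX/O.O | (2,1)=+1→XOO/XXX/OXO*
ply 6: XOO/XXX/OXO is terminal -1 (O); from X.O/..X/..O depth 5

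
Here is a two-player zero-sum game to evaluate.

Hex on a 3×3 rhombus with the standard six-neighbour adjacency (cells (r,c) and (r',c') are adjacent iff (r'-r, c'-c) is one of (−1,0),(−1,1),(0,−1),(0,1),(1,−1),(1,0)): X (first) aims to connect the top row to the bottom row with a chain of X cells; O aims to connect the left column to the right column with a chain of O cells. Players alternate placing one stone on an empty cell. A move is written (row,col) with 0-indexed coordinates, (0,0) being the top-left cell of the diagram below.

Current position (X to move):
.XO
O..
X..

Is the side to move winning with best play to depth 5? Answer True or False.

[.XO/O../X..] X move#1: (0,0):-1/XXO/O../X.., (1,1):+1/.XO/OX./X..*, (1,2):-1/.XO/O.X/X.., (2,1):-1/.XO/O../XX., (2,2):-1/.XO/O../X.X
[.XO/OX./X..] end (terminal -1, O#2); searched .XO/O../X.. to 5

X winning at [.XO/O../X..]: True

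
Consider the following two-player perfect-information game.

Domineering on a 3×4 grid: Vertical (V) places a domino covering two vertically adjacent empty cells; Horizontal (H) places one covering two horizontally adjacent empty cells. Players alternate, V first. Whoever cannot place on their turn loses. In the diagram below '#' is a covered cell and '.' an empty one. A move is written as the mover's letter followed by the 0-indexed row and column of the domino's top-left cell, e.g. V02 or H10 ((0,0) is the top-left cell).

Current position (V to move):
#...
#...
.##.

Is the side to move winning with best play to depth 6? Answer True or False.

V winning at [#.../#.../.##.]: True

[#.../#.../.##.] V move#1: V01:-1/##../##../.##., V02:+1/#.#./#.#./.##.*, V03:-1/#..#/#..#/.##., V13:-1/#.../#..#/.###
[#.#./#.#./.##.] end (terminal -1, H#2); searched #.../#.../.##. to 6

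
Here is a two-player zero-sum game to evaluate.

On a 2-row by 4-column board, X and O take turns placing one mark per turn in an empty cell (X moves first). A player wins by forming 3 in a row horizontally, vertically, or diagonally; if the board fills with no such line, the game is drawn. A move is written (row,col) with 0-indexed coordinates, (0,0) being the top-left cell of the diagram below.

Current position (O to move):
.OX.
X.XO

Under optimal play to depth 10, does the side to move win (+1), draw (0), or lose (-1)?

value(.OX./X.XO, O) = 0

ply 1, O at .OX./X.XO | (0,0)=-1→OOX./X.XO; (0,3)=-1→.OXO/X.XO; (1,1)=+0→.OX./XOXO*
ply 2, X at .OX./XOXO | (0,0)=+0→XOX./XOXO*; (0,3)=+0→.OXX/XOXO
ply 3, O at XOX./XOXO | (0,3)=+0→XOXO/XOXO*
ply 4: XOXO/XOXO is terminal +0 (X); from .OX./X.XO depth 10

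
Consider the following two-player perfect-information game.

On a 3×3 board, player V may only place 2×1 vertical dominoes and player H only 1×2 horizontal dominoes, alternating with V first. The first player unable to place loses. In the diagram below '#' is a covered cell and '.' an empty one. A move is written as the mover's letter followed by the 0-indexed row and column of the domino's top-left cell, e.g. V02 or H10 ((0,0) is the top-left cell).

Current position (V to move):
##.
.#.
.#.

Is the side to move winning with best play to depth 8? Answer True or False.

V winning at [##./.#./.#.]: True

ply 1, V at ##./.#./.#. | V02=+1→###/.##/.#.*; V10=+1→##./##./##.; V12=+1→##./.##/.##
ply 2: ###/.##/.#. is terminal -1 (H); from ##./.#./.#. depth 8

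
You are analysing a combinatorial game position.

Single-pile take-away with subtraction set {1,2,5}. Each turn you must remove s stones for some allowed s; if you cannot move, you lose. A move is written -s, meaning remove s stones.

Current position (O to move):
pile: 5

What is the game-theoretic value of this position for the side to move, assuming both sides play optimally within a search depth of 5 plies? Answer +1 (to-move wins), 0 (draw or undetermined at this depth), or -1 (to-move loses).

ply 1, O at 5 | -1=-1→4; -2=+1→3*; -5=+1→0
ply 2, X at 3 | -1=-1→2*; -2=-1→1
ply 3, O at 2 | -1=-1→1; -2=+1→0*
ply 4: 0 is terminal -1 (X); from 5 depth 5

value(5, O) = +1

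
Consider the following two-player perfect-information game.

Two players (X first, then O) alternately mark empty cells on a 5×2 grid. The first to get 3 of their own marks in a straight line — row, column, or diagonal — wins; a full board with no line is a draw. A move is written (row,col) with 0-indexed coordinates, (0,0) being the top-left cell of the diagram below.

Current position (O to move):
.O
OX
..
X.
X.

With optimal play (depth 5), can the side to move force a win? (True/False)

O winning at [.O/OX/../X./X.]: False

ply 1, O at .O/OX/../X./X. | (0,0)=-1→OO/OX/../X./X.; (2,0)=+0→.O/OX/O./X./X.*; (2,1)=-1→.O/OX/.O/X./X.; (3,1)=-1→.O/OX/../XO/X.; (4,1)=-1→.O/OX/../X./XO
ply 2, X at .O/OX/O./X./X. | (0,0)=+0→XO/OX/O./X./X.*; (2,1)=-1→.O/OX/OX/X./X.; (3,1)=-1→.O/OX/O./XX/X.; (4,1)=-1→.O/OX/O./X./XX
ply 3, O at XO/OX/O./X./X. | (2,1)=+0→XO/OX/OO/X./X.*; (3,1)=+0→XO/OX/O./XO/X.; (4,1)=+0→XO/OX/O./X./XO
ply 4, X at XO/OX/OO/X./X. | (3,1)=+0→XO/OX/OO/XX/X.*; (4,1)=+0→XO/OX/OO/X./XX
ply 5, O at XO/OX/OO/XX/X. | (4,1)=+0→XO/OX/OO/XX/XO*
ply 6: XO/OX/OO/XX/XO is terminal +0 (X); from .O/OX/../X./X. depth 5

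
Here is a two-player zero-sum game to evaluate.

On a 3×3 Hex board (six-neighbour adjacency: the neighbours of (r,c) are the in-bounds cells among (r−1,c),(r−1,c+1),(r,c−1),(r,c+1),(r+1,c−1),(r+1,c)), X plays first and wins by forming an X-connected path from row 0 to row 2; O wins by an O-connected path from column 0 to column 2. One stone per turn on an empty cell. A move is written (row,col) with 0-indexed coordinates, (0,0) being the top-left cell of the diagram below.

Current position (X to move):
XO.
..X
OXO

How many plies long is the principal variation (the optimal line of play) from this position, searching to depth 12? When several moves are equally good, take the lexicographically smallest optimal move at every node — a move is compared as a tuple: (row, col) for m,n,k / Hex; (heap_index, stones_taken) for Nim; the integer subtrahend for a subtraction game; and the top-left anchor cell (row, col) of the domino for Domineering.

p1 X@[XO./..X/OXO]: (0,2)[XOX/..X/OXO]+1* (1,0)[XO./X.X/OXO]+1 (1,1)[XO./.XX/OXO]+1
p2 O@[XOX/..X/OXO] terminal -1; root [XO./..X/OXO] d12

PV length from [XO./..X/OXO]: 1 ply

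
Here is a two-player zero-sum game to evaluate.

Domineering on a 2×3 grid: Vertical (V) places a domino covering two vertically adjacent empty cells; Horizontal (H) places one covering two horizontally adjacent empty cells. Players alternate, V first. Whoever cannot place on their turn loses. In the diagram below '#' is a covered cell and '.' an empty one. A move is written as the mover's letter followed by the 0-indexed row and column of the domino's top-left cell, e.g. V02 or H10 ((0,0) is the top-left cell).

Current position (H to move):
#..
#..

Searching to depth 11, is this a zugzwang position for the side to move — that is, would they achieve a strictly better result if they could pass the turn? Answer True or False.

[#../#..] H move#1: H01:+1/###/#..*, H11:+1/#../###
[###/#..] end (terminal -1, V#2); searched #../#.. to 11
if H skipped the turn, V would face:
~ [#../#..] V move#1: V01:+1/##./##.*, V02:+1/#.#/#.#
~ [##./##.] end (terminal -1, H#2); searched #../#.. to 11
compare (H): move=+1 vs pass=-1

zugzwang(#../#.., H) = False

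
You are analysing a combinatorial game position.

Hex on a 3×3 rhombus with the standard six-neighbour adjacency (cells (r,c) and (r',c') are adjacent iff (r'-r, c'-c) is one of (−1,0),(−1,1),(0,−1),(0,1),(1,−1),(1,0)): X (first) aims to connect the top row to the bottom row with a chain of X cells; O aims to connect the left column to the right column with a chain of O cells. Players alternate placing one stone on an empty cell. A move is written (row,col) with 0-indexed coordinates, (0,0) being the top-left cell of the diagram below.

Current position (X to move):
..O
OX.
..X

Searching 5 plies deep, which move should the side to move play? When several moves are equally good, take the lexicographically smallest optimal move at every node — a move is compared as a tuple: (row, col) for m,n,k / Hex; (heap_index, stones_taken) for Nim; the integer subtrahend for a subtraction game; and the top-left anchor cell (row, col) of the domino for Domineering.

p1 X@[..O/OX./..X]: (0,0)[X.O/OX./..X]-1 (0,1)[.XO/OX./..X]+1* (1,2)[..O/OXX/..X]-1 (2,0)[..O/OX./X.X]-1 (2,1)[..O/OX./.XX]-1
p2 O@[.XO/OX./..X]: (0,0)[OXO/OX./..X]-1* (1,2)[.XO/OXO/..X]-1 (2,0)[.XO/OX./O.X]-1 (2,1)[.XO/OX./.OX]-1
p3 X@[OXO/OX./..X]: (1,2)[OXO/OXX/..X]+1* (2,0)[OXO/OX./X.X]+1 (2,1)[OXO/OX./.XX]+1
p4 O@[OXO/OXX/..X] terminal -1; root [..O/OX./..X] d5

X's best at [..O/OX./..X]: (0,1)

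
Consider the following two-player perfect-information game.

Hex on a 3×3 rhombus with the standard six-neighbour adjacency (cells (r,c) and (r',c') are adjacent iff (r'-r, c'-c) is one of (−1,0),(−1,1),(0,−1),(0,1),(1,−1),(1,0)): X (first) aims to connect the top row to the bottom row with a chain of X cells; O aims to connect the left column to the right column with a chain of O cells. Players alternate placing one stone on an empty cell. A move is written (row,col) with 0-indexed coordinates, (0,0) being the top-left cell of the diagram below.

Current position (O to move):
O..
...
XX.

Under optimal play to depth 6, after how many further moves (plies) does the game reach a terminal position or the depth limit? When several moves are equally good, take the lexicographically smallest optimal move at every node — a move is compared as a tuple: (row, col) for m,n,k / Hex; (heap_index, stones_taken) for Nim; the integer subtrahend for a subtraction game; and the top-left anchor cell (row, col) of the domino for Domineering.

ply 1, O at O../.../XX. | (0,1)=-1→OO./.../XX.; (0,2)=-1→O.O/.../XX.; (1,0)=-1→O../O../XX.; (1,1)=+1→O../.O./XX.*; (1,2)=-1→O../..O/XX.; (2,2)=-1→O../.../XXO
ply 2, X at O../.O./XX. | (0,1)=-1→OX./.O./XX.*; (0,2)=-1→O.X/.O./XX.; (1,0)=-1→O../XO./XX.; (1,2)=-1→O../.OX/XX.; (2,2)=-1→O../.O./XXX
ply 3, O at OX./.O./XX. | (0,2)=-1→OXO/.O./XX.; (1,0)=+1→OX./OO./XX.*; (1,2)=-1→OX./.OO/XX.; (2,2)=-1→OX./.O./XXO
ply 4, X at OX./OO./XX. | (0,2)=-1→OXX/OO./XX.*; (1,2)=-1→OX./OOX/XX.; (2,2)=-1→OX./OO./XXX
ply 5, O at OXX/OO./XX. | (1,2)=+1→OXX/OOO/XX.*; (2,2)=-1→OXX/OO./XXO
ply 6: OXX/OOO/XX. is terminal -1 (X); from O../.../XX. depth 6

PV length from [O../.../XX.]: 5 plies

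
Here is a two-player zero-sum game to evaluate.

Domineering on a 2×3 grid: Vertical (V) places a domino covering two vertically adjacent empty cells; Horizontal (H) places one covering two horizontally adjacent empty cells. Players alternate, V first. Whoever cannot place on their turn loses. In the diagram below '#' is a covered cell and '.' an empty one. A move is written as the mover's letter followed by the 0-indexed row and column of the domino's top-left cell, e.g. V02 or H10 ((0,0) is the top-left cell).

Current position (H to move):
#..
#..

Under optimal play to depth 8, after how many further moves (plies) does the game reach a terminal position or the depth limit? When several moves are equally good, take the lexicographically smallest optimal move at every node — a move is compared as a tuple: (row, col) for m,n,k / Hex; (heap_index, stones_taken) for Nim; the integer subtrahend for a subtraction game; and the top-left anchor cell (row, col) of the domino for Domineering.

p1 H@[#../#..]: H01[###/#..]+1* H11[#../###]+1
p2 V@[###/#..] terminal -1; root [#../#..] d8

PV length from [#../#..]: 1 ply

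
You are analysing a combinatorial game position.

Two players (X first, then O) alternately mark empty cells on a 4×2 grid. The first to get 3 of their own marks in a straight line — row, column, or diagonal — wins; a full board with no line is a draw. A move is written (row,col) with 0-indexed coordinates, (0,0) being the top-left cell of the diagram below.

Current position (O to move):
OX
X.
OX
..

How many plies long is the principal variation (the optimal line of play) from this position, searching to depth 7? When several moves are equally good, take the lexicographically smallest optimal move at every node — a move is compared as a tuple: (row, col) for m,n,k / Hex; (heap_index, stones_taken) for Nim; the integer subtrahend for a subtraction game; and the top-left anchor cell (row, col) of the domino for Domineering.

PV length from [OX/X./OX/..]: 3 plies

[OX/X./OX/..] O move#1: (1,1):+0/OX/XO/OX/..*, (3,0):-1/OX/X./OX/O., (3,1):-1/OX/X./OX/.O
[OX/XO/OX/..] X move#2: (3,0):+0/OX/XO/OX/X.*, (3,1):+0/OX/XO/OX/.X
[OX/XO/OX/X.] O move#3: (3,1):+0/OX/XO/OX/XO*
[OX/XO/OX/XO] end (terminal +0, X#4); searched OX/X./OX/.. to 7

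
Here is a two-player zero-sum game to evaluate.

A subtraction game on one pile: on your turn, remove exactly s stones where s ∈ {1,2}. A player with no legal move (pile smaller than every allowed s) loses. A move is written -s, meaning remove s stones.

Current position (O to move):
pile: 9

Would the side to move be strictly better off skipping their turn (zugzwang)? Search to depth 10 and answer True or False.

[9] O move#1: -1:-1/8*, -2:-1/7
[8] X move#2: -1:-1/7, -2:+1/6*
[6] O move#3: -1:-1/5*, -2:-1/4
[5] X move#4: -1:-1/4, -2:+1/3*
[3] O move#5: -1:-1/2*, -2:-1/1
[2] X move#6: -1:-1/1, -2:+1/0*
[0] end (terminal -1, O#7); searched 9 to 10
if O skipped the turn, X would face:
~ [9] X move#1: -1:-1/8*, -2:-1/7
~ [8] O move#2: -1:-1/7, -2:+1/6*
~ [6] X move#3: -1:-1/5*, -2:-1/4
~ [5] O move#4: -1:-1/4, -2:+1/3*
~ [3] X move#5: -1:-1/2*, -2:-1/1
~ [2] O move#6: -1:-1/1, -2:+1/0*
~ [0] end (terminal -1, X#7); searched 9 to 10
compare (O): move=-1 vs pass=+1

zugzwang(9, O) = True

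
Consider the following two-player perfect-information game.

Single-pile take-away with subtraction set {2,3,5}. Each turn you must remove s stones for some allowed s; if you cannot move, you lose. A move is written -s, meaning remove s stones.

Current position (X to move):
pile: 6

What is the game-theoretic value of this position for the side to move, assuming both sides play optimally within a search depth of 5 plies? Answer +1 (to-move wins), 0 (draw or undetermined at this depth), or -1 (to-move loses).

[6] X move#1: -2:-1/4, -3:-1/3, -5:+1/1*
[1] end (terminal -1, O#2); searched 6 to 5

value(6, X) = +1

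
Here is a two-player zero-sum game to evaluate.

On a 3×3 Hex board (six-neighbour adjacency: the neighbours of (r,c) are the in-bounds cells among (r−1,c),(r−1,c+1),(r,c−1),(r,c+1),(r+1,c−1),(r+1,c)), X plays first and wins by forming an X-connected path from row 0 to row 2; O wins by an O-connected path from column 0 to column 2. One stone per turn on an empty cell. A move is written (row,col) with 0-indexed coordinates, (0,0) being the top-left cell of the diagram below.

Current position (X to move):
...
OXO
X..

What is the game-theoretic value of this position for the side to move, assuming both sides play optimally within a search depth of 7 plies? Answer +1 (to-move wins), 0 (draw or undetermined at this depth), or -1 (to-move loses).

value(.../OXO/X.., X) = +1

p1 X@[.../OXO/X..]: (0,0)[X../OXO/X..]+1* (0,1)[.X./OXO/X..]+1 (0,2)[..X/OXO/X..]+1 (2,1)[.../OXO/XX.]+1 (2,2)[.../OXO/X.X]+1
p2 O@[X../OXO/X..]: (0,1)[XO./OXO/X..]-1* (0,2)[X.O/OXO/X..]-1 (2,1)[X../OXO/XO.]-1 (2,2)[X../OXO/X.O]-1
p3 X@[XO./OXO/X..]: (0,2)[XOX/OXO/X..]+1* (2,1)[XO./OXO/XX.]-1 (2,2)[XO./OXO/X.X]-1
p4 O@[XOX/OXO/X..] terminal -1; root [.../OXO/X..] d7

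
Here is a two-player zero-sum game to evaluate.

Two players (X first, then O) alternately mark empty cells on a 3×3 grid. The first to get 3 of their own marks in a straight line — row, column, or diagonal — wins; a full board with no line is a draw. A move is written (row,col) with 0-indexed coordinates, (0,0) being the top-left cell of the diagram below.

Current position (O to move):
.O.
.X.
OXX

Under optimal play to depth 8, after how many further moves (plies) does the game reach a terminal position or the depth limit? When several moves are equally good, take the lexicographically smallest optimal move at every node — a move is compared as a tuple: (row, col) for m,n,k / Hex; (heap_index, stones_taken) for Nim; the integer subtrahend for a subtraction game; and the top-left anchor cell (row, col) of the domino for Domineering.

PV length from [.O./.X./OXX]: 3 plies

p1 O@[.O./.X./OXX]: (0,0)[OO./.X./OXX]+1* (0,2)[.OO/.X./OXX]-1 (1,0)[.O./OX./OXX]-1 (1,2)[.O./.XO/OXX]-1
p2 X@[OO./.X./OXX]: (0,2)[OOX/.X./OXX]-1* (1,0)[OO./XX./OXX]-1 (1,2)[OO./.XX/OXX]-1
p3 O@[OOX/.X./OXX]: (1,0)[OOX/OX./OXX]+1* (1,2)[OOX/.XO/OXX]+0
p4 X@[OOX/OX./OXX] terminal -1; root [.O./.X./OXX] d8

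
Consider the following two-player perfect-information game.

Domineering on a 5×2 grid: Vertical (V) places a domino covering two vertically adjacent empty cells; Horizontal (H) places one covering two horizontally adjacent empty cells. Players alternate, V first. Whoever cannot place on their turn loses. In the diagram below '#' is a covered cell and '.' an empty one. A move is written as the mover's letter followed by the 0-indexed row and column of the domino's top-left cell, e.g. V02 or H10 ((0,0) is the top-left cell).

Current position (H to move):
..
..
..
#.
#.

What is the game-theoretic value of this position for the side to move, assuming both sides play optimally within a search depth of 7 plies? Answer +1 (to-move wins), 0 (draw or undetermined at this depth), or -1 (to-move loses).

value(../../../#./#., H) = +1

ply 1, H at ../../../#./#. | H00=-1→##/../../#./#.; H10=+1→../##/../#./#.*; H20=-1→../../##/#./#.
ply 2, V at ../##/../#./#. | V21=-1→../##/.#/##/#.*; V31=-1→../##/../##/##
ply 3, H at ../##/.#/##/#. | H00=+1→##/##/.#/##/#.*
ply 4: ##/##/.#/##/#. is terminal -1 (V); from ../../../#./#. depth 7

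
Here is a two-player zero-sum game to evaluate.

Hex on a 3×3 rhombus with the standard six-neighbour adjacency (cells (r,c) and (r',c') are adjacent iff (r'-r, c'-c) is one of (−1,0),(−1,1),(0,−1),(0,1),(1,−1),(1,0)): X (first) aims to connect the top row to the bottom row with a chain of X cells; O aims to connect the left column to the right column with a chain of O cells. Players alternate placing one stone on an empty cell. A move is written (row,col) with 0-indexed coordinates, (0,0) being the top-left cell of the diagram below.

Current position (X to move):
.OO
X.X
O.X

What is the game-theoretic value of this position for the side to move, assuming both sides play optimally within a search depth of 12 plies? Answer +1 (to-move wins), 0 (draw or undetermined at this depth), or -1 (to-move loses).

value(.OO/X.X/O.X, X) = -1

ply 1, X at .OO/X.X/O.X | (0,0)=-1→XOO/X.X/O.X*; (1,1)=-1→.OO/XXX/O.X; (2,1)=-1→.OO/X.X/OXX
ply 2, O at XOO/X.X/O.X | (1,1)=+1→XOO/XOX/O.X*; (2,1)=-1→XOO/X.X/OOX
ply 3: XOO/XOX/O.X is terminal -1 (X); from .OO/X.X/O.X depth 12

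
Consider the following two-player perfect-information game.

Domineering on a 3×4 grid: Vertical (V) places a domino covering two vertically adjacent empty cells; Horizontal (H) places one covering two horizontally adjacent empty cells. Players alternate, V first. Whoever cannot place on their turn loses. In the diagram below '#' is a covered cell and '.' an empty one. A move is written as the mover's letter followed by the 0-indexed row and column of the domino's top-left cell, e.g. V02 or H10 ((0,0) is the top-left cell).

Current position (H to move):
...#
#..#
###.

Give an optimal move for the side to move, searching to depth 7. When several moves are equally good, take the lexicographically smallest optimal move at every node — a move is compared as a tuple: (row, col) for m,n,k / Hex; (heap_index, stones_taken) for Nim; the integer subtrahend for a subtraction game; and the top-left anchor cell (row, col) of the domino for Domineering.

H's best at [...#/#..#/###.]: H01

p1 H@[...#/#..#/###.]: H00[##.#/#..#/###.]-1 H01[.###/#..#/###.]+1* H11[...#/####/###.]+1
p2 V@[.###/#..#/###.] terminal -1; root [...#/#..#/###.] d7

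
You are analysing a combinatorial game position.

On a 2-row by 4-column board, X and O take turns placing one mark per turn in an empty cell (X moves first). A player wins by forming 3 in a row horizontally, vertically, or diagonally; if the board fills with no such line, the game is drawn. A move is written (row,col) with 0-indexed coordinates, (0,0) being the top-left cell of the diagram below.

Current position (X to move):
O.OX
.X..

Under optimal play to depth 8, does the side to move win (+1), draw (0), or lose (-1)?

p1 X@[O.OX/.X..]: (0,1)[OXOX/.X..]+0* (1,0)[O.OX/XX..]-1 (1,2)[O.OX/.XX.]-1 (1,3)[O.OX/.X.X]-1
p2 O@[OXOX/.X..]: (1,0)[OXOX/OX..]+0* (1,2)[OXOX/.XO.]+0 (1,3)[OXOX/.X.O]+0
p3 X@[OXOX/OX..]: (1,2)[OXOX/OXX.]+0* (1,3)[OXOX/OX.X]+0
p4 O@[OXOX/OXX.]: (1,3)[OXOX/OXXO]+0*
p5 X@[OXOX/OXXO] terminal +0; root [O.OX/.X..] d8

value(O.OX/.X.., X) = 0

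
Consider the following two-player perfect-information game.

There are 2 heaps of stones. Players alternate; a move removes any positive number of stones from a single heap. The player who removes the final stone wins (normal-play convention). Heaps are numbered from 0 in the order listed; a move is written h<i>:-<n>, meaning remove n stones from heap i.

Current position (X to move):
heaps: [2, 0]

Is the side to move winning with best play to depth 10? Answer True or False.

ply 1, X at (2,0) | h0:-1=-1→(1,0); h0:-2=+1→(0,0)*
ply 2: (0,0) is terminal -1 (O); from (2,0) depth 10

X winning at [(2,0)]: True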